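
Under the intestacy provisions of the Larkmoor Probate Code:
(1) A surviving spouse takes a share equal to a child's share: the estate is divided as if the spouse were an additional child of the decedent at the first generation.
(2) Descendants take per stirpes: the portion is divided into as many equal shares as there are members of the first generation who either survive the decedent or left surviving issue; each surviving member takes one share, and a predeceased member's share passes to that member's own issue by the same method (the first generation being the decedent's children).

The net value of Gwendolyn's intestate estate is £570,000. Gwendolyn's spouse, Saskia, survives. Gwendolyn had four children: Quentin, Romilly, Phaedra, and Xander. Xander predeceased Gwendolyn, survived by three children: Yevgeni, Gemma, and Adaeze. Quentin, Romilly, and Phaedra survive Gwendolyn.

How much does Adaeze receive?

The spouse counts as an additional share at the children's level, so there are 5 primary shares of £114,000. Saskia takes one such share (£114,000).
The children's combined portion (£456,000) is divided into 4 shares of £114,000: Quentin, Romilly, and Phaedra each take £114,000; Xander's £114,000 share passes to Xander's issue.
Xander's share (£114,000) is divided into 3 shares of £38,000: Yevgeni, Gemma, and Adaeze each take £38,000.

Adaeze receives £38,000.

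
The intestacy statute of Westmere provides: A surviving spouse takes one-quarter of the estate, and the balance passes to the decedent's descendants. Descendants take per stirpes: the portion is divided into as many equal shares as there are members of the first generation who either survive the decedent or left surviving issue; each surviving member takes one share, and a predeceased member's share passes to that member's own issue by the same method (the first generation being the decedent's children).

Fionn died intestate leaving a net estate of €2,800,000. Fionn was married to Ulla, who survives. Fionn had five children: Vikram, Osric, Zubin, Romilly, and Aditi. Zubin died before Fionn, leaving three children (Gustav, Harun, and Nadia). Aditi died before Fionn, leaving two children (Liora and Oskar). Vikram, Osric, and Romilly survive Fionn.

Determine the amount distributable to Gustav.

Ulla takes one-quarter of €2,800,000 = €700,000. The remaining €2,100,000 passes to the descendants.
The descendants' portion (€2,100,000) is divided into 5 shares of €420,000: Vikram, Osric, and Romilly each take €420,000; Zubin's €420,000 share passes to Zubin's issue; Aditi's €420,000 share passes to Aditi's issue.
Zubin's share (€420,000) is divided into 3 shares of €140,000: Gustav, Harun, and Nadia each take €140,000.
Aditi's share (€420,000) is divided into 2 shares of €210,000: Liora and Oskar each take €210,000.

Gustav receives €140,000.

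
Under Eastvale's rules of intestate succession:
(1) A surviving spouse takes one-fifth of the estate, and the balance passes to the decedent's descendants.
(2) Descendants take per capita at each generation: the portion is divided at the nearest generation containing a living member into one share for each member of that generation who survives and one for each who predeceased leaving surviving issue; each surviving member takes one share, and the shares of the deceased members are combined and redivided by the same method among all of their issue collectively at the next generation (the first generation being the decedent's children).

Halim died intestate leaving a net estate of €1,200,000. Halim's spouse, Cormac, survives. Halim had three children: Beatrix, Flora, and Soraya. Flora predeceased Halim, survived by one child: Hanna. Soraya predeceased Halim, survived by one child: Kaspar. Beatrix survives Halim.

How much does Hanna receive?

Hanna receives €320,000.

Cormac takes one-fifth of €1,200,000 = €240,000. The remaining €960,000 passes to the descendants.
The descendants' portion (€960,000) is divided at the children's generation into 3 shares of €320,000. Beatrix takes €320,000. The 2 shares of the deceased (Flora and Soraya) are combined into a pool of €640,000.
That pool (€640,000) is divided at the grandchildren's generation equally among Hanna and Kaspar: €320,000 each.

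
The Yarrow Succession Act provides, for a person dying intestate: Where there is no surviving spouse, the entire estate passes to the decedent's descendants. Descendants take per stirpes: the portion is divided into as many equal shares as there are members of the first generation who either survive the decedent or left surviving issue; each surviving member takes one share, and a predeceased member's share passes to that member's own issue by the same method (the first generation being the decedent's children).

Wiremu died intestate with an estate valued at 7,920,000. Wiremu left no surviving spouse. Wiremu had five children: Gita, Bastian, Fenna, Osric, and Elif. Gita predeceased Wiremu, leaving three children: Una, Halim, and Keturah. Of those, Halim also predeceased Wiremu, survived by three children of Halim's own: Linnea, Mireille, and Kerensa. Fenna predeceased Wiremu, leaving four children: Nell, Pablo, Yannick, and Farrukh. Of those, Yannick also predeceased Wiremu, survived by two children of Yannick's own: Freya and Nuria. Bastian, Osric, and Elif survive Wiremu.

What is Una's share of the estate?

The entire 7,920,000 passes to the descendants.
That amount (7,920,000) is divided into 5 shares of 1,584,000: Bastian, Osric, and Elif each take 1,584,000; Gita's 1,584,000 share passes to Gita's issue; Fenna's 1,584,000 share passes to Fenna's issue.
Gita's share (1,584,000) is divided into 3 shares of 528,000: Una and Keturah each take 528,000; Halim's 528,000 share passes to Halim's issue.
Halim's share (528,000) is divided into 3 shares of 176,000: Linnea, Mireille, and Kerensa each take 176,000.
Fenna's share (1,584,000) is divided into 4 shares of 396,000: Nell, Pablo, and Farrukh each take 396,000; Yannick's 396,000 share passes to Yannick's issue.
Yannick's share (396,000) is divided into 2 shares of 198,000: Freya and Nuria each take 198,000.

Una receives 528,000.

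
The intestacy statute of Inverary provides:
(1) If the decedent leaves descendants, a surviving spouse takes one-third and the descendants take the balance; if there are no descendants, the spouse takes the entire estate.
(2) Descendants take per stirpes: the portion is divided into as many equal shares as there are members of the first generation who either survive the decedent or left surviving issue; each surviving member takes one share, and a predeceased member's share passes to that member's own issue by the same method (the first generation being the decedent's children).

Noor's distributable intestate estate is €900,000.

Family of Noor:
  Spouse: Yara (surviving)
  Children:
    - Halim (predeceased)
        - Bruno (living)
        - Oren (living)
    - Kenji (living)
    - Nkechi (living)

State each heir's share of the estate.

Yara: €300,000; Bruno: €100,000; Oren: €100,000; Kenji: €200,000; Nkechi: €200,000

Yara takes one-third of €900,000 = €300,000. The remaining €600,000 passes to the descendants.
The descendants' portion (€600,000) is divided into 3 shares of €200,000: Kenji and Nkechi each take €200,000; Halim's €200,000 share passes to Halim's issue.
Halim's share (€200,000) is divided into 2 shares of €100,000: Bruno and Oren each take €100,000.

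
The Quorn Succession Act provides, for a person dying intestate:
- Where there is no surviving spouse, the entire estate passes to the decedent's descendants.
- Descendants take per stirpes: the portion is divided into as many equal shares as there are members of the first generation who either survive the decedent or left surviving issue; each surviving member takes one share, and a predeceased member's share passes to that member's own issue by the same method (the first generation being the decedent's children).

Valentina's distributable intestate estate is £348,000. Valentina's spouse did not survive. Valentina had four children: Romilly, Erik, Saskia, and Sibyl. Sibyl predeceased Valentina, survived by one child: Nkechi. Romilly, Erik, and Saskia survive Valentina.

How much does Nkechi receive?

Nkechi receives £87,000.

The entire £348,000 passes to the descendants.
That amount (£348,000) is divided into 4 shares of £87,000: Romilly, Erik, and Saskia each take £87,000; Sibyl's £87,000 share passes to Sibyl's issue.
Sibyl's share (£87,000) passes entirely to Nkechi.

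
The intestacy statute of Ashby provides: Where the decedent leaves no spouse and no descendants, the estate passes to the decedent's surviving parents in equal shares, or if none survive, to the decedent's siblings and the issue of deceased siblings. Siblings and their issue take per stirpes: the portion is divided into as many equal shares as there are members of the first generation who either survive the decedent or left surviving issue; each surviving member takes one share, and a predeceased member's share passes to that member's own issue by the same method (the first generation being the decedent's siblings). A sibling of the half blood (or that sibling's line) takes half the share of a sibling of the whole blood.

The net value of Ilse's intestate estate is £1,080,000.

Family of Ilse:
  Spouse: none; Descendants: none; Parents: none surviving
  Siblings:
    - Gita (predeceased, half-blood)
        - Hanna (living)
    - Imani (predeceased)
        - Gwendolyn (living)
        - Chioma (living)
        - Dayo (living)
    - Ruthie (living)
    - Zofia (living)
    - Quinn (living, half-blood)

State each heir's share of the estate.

Hanna: £135,000; Gwendolyn: £90,000; Chioma: £90,000; Dayo: £90,000; Ruthie: £270,000; Zofia: £270,000; Quinn: £135,000

The entire £1,080,000 passes to the siblings and their issue.
Counting each half-blood sibling's line as half a unit, there are 4 units in £1,080,000, so one unit is £270,000. Whole-blood lines (Imani, Ruthie, and Zofia) take £270,000 each; half-blood lines (Gita and Quinn) take £135,000 each.
Gita's share (£135,000) passes entirely to Hanna.
Imani's share (£270,000) is divided into 3 shares of £90,000: Gwendolyn, Chioma, and Dayo each take £90,000.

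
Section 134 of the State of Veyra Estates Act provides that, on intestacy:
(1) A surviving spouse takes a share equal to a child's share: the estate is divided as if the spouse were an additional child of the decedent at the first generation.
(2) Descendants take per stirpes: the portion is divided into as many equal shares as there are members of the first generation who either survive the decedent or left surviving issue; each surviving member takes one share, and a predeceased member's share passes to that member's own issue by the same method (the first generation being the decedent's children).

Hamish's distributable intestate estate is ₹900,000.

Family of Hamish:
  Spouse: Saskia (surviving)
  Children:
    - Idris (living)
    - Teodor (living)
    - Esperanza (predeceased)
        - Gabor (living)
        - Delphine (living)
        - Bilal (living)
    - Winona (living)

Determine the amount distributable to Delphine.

Delphine receives ₹60,000.

The spouse counts as an additional share at the children's level, so there are 5 primary shares of ₹180,000. Saskia takes one such share (₹180,000).
The children's combined portion (₹720,000) is divided into 4 shares of ₹180,000: Idris, Teodor, and Winona each take ₹180,000; Esperanza's ₹180,000 share passes to Esperanza's issue.
Esperanza's share (₹180,000) is divided into 3 shares of ₹60,000: Gabor, Delphine, and Bilal each take ₹60,000.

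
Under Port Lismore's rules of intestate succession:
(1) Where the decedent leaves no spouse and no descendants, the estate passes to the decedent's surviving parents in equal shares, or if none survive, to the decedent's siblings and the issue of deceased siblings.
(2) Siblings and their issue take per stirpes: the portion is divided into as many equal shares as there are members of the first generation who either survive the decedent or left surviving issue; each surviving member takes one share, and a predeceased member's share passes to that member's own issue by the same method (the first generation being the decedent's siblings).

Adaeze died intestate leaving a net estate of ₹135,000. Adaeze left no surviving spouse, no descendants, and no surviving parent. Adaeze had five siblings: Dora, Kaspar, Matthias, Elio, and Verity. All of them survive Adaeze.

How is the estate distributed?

Dora: ₹27,000; Kaspar: ₹27,000; Matthias: ₹27,000; Elio: ₹27,000; Verity: ₹27,000

The entire ₹135,000 passes to the siblings and their issue.
That amount (₹135,000) is divided into 5 shares of ₹27,000: Dora, Kaspar, Matthias, Elio, and Verity each take ₹27,000.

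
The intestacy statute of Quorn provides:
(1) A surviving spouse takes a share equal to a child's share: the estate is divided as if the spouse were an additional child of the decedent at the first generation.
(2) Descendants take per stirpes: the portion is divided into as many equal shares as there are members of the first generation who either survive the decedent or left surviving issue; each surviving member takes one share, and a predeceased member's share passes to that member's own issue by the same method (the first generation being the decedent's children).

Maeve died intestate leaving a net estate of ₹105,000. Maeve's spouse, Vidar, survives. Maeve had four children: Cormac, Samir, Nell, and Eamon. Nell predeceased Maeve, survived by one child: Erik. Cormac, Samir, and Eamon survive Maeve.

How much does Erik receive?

The spouse counts as an additional share at the children's level, so there are 5 primary shares of ₹21,000. Vidar takes one such share (₹21,000).
The children's combined portion (₹84,000) is divided into 4 shares of ₹21,000: Cormac, Samir, and Eamon each take ₹21,000; Nell's ₹21,000 share passes to Nell's issue.
Nell's share (₹21,000) passes entirely to Erik.

Erik receives ₹21,000.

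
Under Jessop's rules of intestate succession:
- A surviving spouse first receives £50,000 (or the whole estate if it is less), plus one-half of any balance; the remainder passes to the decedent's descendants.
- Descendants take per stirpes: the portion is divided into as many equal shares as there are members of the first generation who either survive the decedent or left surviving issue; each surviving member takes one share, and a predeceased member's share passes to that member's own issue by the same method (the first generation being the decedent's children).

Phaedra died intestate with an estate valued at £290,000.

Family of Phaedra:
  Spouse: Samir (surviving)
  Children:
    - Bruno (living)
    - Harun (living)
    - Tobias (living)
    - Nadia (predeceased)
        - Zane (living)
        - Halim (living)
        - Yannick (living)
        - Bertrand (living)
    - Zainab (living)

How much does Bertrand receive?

Samir first takes £50,000, leaving a balance of £240,000. Samir then takes one-half of the balance (£120,000), for a total of £170,000. The remaining £120,000 passes to the descendants.
The descendants' portion (£120,000) is divided into 5 shares of £24,000: Bruno, Harun, Tobias, and Zainab each take £24,000; Nadia's £24,000 share passes to Nadia's issue.
Nadia's share (£24,000) is divided into 4 shares of £6,000: Zane, Halim, Yannick, and Bertrand each take £6,000.

Bertrand receives £6,000.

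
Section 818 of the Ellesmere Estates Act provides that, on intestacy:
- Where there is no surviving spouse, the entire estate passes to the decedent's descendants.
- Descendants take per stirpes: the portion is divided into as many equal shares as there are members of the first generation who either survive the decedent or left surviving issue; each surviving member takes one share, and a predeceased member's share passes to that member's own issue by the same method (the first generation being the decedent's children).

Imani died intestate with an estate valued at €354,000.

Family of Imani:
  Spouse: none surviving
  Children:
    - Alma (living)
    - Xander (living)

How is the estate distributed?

The entire €354,000 passes to the descendants.
That amount (€354,000) is divided into 2 shares of €177,000: Alma and Xander each take €177,000.

Alma: €177,000; Xander: €177,000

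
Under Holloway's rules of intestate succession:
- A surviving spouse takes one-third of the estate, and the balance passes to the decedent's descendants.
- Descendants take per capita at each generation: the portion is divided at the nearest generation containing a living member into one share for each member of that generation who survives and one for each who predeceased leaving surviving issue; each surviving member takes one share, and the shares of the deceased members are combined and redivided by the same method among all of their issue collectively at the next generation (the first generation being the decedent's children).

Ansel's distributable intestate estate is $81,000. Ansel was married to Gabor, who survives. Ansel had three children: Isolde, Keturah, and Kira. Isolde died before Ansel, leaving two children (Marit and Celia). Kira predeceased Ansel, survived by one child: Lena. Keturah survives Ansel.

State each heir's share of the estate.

Gabor: $27,000; Marit: $12,000; Celia: $12,000; Keturah: $18,000; Lena: $12,000

Gabor takes one-third of $81,000 = $27,000. The remaining $54,000 passes to the descendants.
The descendants' portion ($54,000) is divided at the children's generation into 3 shares of $18,000. Keturah takes $18,000. The 2 shares of the deceased (Isolde and Kira) are combined into a pool of $36,000.
That pool ($36,000) is divided at the grandchildren's generation equally among Marit, Celia, and Lena: $12,000 each.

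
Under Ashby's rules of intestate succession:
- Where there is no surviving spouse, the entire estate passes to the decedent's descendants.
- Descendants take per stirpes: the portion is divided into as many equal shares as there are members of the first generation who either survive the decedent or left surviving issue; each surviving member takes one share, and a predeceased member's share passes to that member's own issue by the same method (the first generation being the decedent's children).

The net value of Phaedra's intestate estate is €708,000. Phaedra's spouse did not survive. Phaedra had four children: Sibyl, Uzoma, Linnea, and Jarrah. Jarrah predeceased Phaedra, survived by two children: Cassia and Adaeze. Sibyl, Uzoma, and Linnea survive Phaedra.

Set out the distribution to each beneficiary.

Sibyl: €177,000; Uzoma: €177,000; Linnea: €177,000; Cassia: €88,500; Adaeze: €88,500

The entire €708,000 passes to the descendants.
That amount (€708,000) is divided into 4 shares of €177,000: Sibyl, Uzoma, and Linnea each take €177,000; Jarrah's €177,000 share passes to Jarrah's issue.
Jarrah's share (€177,000) is divided into 2 shares of €88,500: Cassia and Adaeze each take €88,500.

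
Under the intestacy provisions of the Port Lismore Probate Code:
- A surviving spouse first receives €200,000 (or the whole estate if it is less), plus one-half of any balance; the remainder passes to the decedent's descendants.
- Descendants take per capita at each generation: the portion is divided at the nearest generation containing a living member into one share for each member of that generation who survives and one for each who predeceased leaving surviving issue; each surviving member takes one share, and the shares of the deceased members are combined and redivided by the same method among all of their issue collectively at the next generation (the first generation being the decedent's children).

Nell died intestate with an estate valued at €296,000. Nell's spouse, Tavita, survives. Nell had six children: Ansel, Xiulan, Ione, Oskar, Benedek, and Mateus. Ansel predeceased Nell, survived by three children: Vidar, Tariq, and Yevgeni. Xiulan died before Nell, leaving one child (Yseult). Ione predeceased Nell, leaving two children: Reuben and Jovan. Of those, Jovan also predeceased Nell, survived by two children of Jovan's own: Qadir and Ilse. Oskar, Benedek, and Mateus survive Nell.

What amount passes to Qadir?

Qadir receives €2,000.

Tavita first takes €200,000, leaving a balance of €96,000. Tavita then takes one-half of the balance (€48,000), for a total of €248,000. The remaining €48,000 passes to the descendants.
The descendants' portion (€48,000) is divided at the children's generation into 6 shares of €8,000. Oskar, Benedek, and Mateus each take €8,000. The 3 shares of the deceased (Ansel, Xiulan, and Ione) are combined into a pool of €24,000.
That pool (€24,000) is divided at the grandchildren's generation into 6 shares of €4,000. Vidar, Tariq, Yevgeni, Yseult, and Reuben each take €4,000. The remaining share for the deceased Jovan (€4,000) is carried to the next generation.
That pool (€4,000) is divided at the great-grandchildren's generation equally among Qadir and Ilse: €2,000 each.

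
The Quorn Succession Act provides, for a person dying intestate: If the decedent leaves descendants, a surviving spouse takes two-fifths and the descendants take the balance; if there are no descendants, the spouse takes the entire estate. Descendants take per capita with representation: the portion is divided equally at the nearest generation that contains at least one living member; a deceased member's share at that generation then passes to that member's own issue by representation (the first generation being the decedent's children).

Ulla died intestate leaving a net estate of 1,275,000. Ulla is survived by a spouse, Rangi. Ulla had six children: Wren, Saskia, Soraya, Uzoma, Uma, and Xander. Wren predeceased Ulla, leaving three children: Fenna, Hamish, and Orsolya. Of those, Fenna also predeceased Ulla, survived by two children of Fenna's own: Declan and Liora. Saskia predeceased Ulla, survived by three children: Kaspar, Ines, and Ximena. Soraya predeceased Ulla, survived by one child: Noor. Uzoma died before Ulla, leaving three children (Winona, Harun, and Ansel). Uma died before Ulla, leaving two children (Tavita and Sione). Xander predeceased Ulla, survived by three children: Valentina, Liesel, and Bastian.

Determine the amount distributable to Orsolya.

Rangi takes two-fifths of 1,275,000 = 510,000. The remaining 765,000 passes to the descendants.
No child survives, so the initial division is made at the grandchildren's generation.
The descendants' portion (765,000) is divided into 15 shares of 51,000: Hamish, Orsolya, Kaspar, Ines, Ximena, Noor, Winona, Harun, Ansel, Tavita, Sione, Valentina, Liesel, and Bastian each take 51,000; Fenna's 51,000 share passes to Fenna's issue.
Fenna's share (51,000) is divided into 2 shares of 25,500: Declan and Liora each take 25,500.

Orsolya receives 51,000.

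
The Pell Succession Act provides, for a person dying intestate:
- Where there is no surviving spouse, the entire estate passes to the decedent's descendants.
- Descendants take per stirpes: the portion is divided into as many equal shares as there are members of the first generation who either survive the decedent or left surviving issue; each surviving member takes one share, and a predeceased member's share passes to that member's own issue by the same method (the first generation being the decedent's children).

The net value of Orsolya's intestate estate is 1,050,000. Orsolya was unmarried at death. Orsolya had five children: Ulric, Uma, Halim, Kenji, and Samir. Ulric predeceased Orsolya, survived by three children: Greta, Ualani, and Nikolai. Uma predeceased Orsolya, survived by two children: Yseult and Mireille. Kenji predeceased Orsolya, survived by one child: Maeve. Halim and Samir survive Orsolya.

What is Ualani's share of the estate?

Ualani receives 70,000.

The entire 1,050,000 passes to the descendants.
That amount (1,050,000) is divided into 5 shares of 210,000: Halim and Samir each take 210,000; Ulric's 210,000 share passes to Ulric's issue; Uma's 210,000 share passes to Uma's issue; Kenji's 210,000 share passes to Kenji's issue.
Ulric's share (210,000) is divided into 3 shares of 70,000: Greta, Ualani, and Nikolai each take 70,000.
Uma's share (210,000) is divided into 2 shares of 105,000: Yseult and Mireille each take 105,000.
Kenji's share (210,000) passes entirely to Maeve.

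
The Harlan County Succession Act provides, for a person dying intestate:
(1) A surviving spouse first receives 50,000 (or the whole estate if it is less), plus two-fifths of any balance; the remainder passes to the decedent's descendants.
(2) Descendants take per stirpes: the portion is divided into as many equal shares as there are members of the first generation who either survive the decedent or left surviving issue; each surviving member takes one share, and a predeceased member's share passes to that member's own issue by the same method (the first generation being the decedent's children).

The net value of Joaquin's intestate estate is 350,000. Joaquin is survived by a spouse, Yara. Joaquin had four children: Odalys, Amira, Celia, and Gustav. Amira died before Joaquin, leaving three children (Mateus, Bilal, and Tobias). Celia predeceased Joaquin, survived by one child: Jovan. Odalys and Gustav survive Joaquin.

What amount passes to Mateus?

Yara first takes 50,000, leaving a balance of 300,000. Yara then takes two-fifths of the balance (120,000), for a total of 170,000. The remaining 180,000 passes to the descendants.
The descendants' portion (180,000) is divided into 4 shares of 45,000: Odalys and Gustav each take 45,000; Amira's 45,000 share passes to Amira's issue; Celia's 45,000 share passes to Celia's issue.
Amira's share (45,000) is divided into 3 shares of 15,000: Mateus, Bilal, and Tobias each take 15,000.
Celia's share (45,000) passes entirely to Jovan.

Mateus receives 15,000.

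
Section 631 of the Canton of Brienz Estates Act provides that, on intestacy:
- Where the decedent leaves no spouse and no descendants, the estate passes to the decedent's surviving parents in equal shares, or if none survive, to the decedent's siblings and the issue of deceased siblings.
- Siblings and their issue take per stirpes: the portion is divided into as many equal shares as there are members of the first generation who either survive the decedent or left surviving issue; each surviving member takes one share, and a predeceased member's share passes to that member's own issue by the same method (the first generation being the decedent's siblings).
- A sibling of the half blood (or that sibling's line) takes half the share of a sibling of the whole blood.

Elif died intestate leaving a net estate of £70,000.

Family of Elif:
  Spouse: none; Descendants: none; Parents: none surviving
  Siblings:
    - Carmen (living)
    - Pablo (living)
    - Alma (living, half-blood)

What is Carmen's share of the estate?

Carmen receives £28,000.

The entire £70,000 passes to the siblings and their issue.
Counting each half-blood sibling's line as half a unit, there are 5/2 units in £70,000, so one unit is £28,000. Whole-blood lines (Carmen and Pablo) take £28,000 each; half-blood lines (Alma) take £14,000 each.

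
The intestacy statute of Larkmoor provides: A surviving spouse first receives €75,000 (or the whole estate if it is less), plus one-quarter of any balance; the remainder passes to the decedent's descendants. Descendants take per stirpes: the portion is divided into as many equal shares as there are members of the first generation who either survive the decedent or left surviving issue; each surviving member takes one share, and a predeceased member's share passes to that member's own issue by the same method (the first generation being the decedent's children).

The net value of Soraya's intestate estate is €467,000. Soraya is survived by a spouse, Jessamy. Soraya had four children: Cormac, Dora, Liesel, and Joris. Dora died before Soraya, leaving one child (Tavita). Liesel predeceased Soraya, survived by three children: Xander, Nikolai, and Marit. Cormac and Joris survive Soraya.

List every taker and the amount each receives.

Jessamy: €173,000; Cormac: €73,500; Tavita: €73,500; Xander: €24,500; Nikolai: €24,500; Marit: €24,500; Joris: €73,500

Jessamy first takes €75,000, leaving a balance of €392,000. Jessamy then takes one-quarter of the balance (€98,000), for a total of €173,000. The remaining €294,000 passes to the descendants.
The descendants' portion (€294,000) is divided into 4 shares of €73,500: Cormac and Joris each take €73,500; Dora's €73,500 share passes to Dora's issue; Liesel's €73,500 share passes to Liesel's issue.
Dora's share (€73,500) passes entirely to Tavita.
Liesel's share (€73,500) is divided into 3 shares of €24,500: Xander, Nikolai, and Marit each take €24,500.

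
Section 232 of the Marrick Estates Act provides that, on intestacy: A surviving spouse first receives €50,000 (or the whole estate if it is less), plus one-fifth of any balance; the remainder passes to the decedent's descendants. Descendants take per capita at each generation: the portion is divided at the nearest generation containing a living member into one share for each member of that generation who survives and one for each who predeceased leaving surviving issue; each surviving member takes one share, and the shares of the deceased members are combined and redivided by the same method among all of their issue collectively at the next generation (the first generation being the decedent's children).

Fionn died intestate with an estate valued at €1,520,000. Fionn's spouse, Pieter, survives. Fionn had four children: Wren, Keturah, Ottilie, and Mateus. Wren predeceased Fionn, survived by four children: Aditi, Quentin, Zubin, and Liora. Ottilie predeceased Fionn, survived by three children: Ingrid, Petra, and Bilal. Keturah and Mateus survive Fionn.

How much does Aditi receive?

Aditi receives €84,000.

Pieter first takes €50,000, leaving a balance of €1,470,000. Pieter then takes one-fifth of the balance (€294,000), for a total of €344,000. The remaining €1,176,000 passes to the descendants.
The descendants' portion (€1,176,000) is divided at the children's generation into 4 shares of €294,000. Keturah and Mateus each take €294,000. The 2 shares of the deceased (Wren and Ottilie) are combined into a pool of €588,000.
That pool (€588,000) is divided at the grandchildren's generation equally among Aditi, Quentin, Zubin, Liora, Ingrid, Petra, and Bilal: €84,000 each.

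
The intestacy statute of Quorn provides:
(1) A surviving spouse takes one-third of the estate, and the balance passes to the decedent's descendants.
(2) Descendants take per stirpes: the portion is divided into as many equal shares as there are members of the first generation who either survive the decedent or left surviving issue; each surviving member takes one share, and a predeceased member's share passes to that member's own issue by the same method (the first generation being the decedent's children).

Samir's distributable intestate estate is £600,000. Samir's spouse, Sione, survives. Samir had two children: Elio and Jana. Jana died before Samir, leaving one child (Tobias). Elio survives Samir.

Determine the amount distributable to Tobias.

Sione takes one-third of £600,000 = £200,000. The remaining £400,000 passes to the descendants.
The descendants' portion (£400,000) is divided into 2 shares of £200,000: Elio takes £200,000; Jana's £200,000 share passes to Jana's issue.
Jana's share (£200,000) passes entirely to Tobias.

Tobias receives £200,000.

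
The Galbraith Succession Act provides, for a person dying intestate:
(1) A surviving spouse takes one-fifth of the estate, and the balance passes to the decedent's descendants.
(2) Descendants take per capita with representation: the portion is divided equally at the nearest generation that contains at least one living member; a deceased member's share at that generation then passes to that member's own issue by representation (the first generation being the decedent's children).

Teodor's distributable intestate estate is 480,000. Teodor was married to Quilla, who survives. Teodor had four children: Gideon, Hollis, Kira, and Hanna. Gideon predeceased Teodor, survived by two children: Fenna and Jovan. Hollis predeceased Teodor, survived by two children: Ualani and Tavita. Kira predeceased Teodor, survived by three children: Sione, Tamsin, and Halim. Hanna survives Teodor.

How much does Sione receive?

Sione receives 32,000.

Quilla takes one-fifth of 480,000 = 96,000. The remaining 384,000 passes to the descendants.
The descendants' portion (384,000) is divided into 4 shares of 96,000: Hanna takes 96,000; Gideon's 96,000 share passes to Gideon's issue; Hollis's 96,000 share passes to Hollis's issue; Kira's 96,000 share passes to Kira's issue.
Gideon's share (96,000) is divided into 2 shares of 48,000: Fenna and Jovan each take 48,000.
Hollis's share (96,000) is divided into 2 shares of 48,000: Ualani and Tavita each take 48,000.
Kira's share (96,000) is divided into 3 shares of 32,000: Sione, Tamsin, and Halim each take 32,000.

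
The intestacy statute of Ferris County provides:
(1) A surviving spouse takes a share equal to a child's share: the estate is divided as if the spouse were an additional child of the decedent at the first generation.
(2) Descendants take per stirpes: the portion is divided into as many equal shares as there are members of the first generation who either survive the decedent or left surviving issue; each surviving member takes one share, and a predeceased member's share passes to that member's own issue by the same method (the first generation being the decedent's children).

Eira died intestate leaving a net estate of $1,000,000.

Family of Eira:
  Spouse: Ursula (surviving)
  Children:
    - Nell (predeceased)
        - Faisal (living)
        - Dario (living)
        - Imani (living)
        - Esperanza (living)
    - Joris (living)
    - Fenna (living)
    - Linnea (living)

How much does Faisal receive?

Faisal receives $50,000.

The spouse counts as an additional share at the children's level, so there are 5 primary shares of $200,000. Ursula takes one such share ($200,000).
The children's combined portion ($800,000) is divided into 4 shares of $200,000: Joris, Fenna, and Linnea each take $200,000; Nell's $200,000 share passes to Nell's issue.
Nell's share ($200,000) is divided into 4 shares of $50,000: Faisal, Dario, Imani, and Esperanza each take $50,000.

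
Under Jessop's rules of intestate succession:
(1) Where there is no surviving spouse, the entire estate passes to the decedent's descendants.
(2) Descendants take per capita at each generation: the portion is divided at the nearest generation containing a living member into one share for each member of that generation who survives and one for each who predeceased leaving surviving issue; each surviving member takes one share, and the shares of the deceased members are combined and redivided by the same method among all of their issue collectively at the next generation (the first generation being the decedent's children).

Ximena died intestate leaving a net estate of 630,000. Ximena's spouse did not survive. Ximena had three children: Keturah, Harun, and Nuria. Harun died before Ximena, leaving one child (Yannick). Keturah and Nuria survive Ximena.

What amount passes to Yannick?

Yannick receives 210,000.

The entire 630,000 passes to the descendants.
That amount (630,000) is divided at the children's generation into 3 shares of 210,000. Keturah and Nuria each take 210,000. The remaining share for the deceased Harun (210,000) is carried to the next generation.
That pool (210,000) passes entirely to Yannick, the sole taker at the grandchildren's generation.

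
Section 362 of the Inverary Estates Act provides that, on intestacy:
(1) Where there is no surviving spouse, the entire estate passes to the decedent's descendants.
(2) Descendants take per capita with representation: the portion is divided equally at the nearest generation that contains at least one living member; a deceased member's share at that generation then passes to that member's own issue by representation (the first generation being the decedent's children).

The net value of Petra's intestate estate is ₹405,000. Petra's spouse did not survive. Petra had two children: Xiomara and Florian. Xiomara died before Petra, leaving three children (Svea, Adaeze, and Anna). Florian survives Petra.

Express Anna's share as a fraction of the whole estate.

Anna receives 1/6 of the estate.

The entire ₹405,000 passes to the descendants.
That amount (₹405,000) is divided into 2 shares of ₹202,500: Florian takes ₹202,500; Xiomara's ₹202,500 share passes to Xiomara's issue.
Xiomara's share (₹202,500) is divided into 3 shares of ₹67,500: Svea, Adaeze, and Anna each take ₹67,500.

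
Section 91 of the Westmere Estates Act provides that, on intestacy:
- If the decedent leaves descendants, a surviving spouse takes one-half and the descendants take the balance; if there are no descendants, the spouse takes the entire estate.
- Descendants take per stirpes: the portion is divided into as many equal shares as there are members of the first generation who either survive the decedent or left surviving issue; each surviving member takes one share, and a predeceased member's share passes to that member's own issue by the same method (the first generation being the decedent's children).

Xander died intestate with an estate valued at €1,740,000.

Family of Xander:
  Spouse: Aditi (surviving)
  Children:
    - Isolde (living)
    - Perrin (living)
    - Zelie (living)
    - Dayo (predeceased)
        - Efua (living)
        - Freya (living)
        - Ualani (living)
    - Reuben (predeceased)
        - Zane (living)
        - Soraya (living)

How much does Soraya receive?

Aditi takes one-half of €1,740,000 = €870,000. The remaining €870,000 passes to the descendants.
The descendants' portion (€870,000) is divided into 5 shares of €174,000: Isolde, Perrin, and Zelie each take €174,000; Dayo's €174,000 share passes to Dayo's issue; Reuben's €174,000 share passes to Reuben's issue.
Dayo's share (€174,000) is divided into 3 shares of €58,000: Efua, Freya, and Ualani each take €58,000.
Reuben's share (€174,000) is divided into 2 shares of €87,000: Zane and Soraya each take €87,000.

Soraya receives €87,000.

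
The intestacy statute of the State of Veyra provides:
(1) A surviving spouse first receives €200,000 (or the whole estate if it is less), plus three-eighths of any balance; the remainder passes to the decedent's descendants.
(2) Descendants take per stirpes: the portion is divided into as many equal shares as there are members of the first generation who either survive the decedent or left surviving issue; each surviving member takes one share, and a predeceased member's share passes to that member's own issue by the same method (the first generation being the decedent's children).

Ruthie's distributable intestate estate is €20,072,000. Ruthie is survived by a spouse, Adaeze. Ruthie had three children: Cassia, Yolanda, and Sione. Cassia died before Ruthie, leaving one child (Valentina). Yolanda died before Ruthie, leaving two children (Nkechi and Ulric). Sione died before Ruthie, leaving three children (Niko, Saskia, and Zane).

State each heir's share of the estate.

Adaeze: €7,652,000; Valentina: €4,140,000; Nkechi: €2,070,000; Ulric: €2,070,000; Niko: €1,380,000; Saskia: €1,380,000; Zane: €1,380,000

Adaeze first takes €200,000, leaving a balance of €19,872,000. Adaeze then takes three-eighths of the balance (€7,452,000), for a total of €7,652,000. The remaining €12,420,000 passes to the descendants.
The descendants' portion (€12,420,000) is divided into 3 shares of €4,140,000: Cassia's €4,140,000 share passes to Cassia's issue; Yolanda's €4,140,000 share passes to Yolanda's issue; Sione's €4,140,000 share passes to Sione's issue.
Cassia's share (€4,140,000) passes entirely to Valentina.
Yolanda's share (€4,140,000) is divided into 2 shares of €2,070,000: Nkechi and Ulric each take €2,070,000.
Sione's share (€4,140,000) is divided into 3 shares of €1,380,000: Niko, Saskia, and Zane each take €1,380,000.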